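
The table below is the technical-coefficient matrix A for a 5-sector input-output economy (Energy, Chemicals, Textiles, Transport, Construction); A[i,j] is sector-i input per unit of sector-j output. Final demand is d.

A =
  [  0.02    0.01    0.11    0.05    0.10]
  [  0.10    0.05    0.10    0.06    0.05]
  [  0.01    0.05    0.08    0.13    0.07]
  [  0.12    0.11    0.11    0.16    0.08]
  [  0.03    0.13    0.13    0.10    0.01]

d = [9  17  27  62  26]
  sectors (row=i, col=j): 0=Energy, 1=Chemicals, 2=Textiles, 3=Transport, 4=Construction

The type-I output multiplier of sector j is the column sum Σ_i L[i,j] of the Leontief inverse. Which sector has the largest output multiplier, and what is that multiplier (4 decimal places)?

Form M = I − A:
  [  0.98   -0.01   -0.11   -0.05   -0.10]
  [ -0.10    0.95   -0.10   -0.06   -0.05]
  [ -0.01   -0.05    0.92   -0.13   -0.07]
  [ -0.12   -0.11   -0.11    0.84   -0.08]
  [ -0.03   -0.13   -0.13   -0.10    0.99]
Leontief inverse L = M⁻¹:
  [  1.0439    0.0492    0.1609    0.1058    0.1279]
  [  0.1303    1.0887    0.1610    0.1211    0.0893]
  [  0.0494    0.0984    1.1425    0.1995    0.1069]
  [  0.1797    0.1792    0.2125    1.2640    0.1444]
  [  0.0734    0.1755    0.1975    0.1730    1.0543]
Total output x = L · d:
  x_0 = 1.0439·9 + 0.0492·17 + 0.1609·27 + 0.1058·62 + 0.1279·26 = 24.4577
  x_1 = 0.1303·9 + 1.0887·17 + 0.1610·27 + 0.1211·62 + 0.0893·26 = 33.8570
  x_2 = 0.0494·9 + 0.0984·17 + 1.1425·27 + 0.1995·62 + 0.1069·26 = 48.1126
  x_3 = 0.1797·9 + 0.1792·17 + 0.2125·27 + 1.2640·62 + 0.1444·26 = 92.5246
  x_4 = 0.0734·9 + 0.1755·17 + 0.1975·27 + 0.1730·62 + 1.0543·26 = 47.1134
Output multipliers (column sums of L):
  Energy: 1.4767
  Chemicals: 1.5910
  Textiles: 1.8744
  Transport: 1.8634
  Construction: 1.5227

Textiles (1.8744)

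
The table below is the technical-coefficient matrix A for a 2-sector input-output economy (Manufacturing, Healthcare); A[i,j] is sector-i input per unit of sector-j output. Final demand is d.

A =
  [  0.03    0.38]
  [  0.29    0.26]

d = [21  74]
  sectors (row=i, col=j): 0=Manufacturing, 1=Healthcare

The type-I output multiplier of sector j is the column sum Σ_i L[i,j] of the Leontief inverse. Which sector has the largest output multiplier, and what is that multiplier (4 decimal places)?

Healthcare (2.2219)

Form M = I − A:
  [  0.97   -0.38]
  [ -0.29    0.74]
Leontief inverse L = M⁻¹:
  [  1.2179    0.6254]
  [  0.4773    1.5964]
Total output x = L · d:
  x_0 = 1.2179·21 + 0.6254·74 = 71.8565
  x_1 = 0.4773·21 + 1.5964·74 = 128.1600
Output multipliers (column sums of L):
  Manufacturing: 1.6952
  Healthcare: 2.2219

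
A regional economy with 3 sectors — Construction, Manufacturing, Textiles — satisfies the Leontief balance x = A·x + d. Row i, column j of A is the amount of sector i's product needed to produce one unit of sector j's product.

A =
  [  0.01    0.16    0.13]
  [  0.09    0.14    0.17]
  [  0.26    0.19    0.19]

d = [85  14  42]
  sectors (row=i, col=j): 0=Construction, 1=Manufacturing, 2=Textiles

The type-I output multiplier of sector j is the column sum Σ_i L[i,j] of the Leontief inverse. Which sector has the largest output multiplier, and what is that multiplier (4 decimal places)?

Textiles (1.9025)

Form M = I − A:
  [  0.99   -0.16   -0.13]
  [ -0.09    0.86   -0.17]
  [ -0.26   -0.19    0.81]
Leontief inverse L = M⁻¹:
  [  1.0933    0.2539    0.2288]
  [  0.1927    1.2641    0.2962]
  [  0.3961    0.3780    1.3775]
Total output x = L · d:
  x_0 = 1.0933·85 + 0.2539·14 + 0.2288·42 = 106.0904
  x_1 = 0.1927·85 + 1.2641·14 + 0.2962·42 = 46.5199
  x_2 = 0.3961·85 + 0.3780·14 + 1.3775·42 = 96.8176
Output multipliers (column sums of L):
  Construction: 1.6821
  Manufacturing: 1.8961
  Textiles: 1.9025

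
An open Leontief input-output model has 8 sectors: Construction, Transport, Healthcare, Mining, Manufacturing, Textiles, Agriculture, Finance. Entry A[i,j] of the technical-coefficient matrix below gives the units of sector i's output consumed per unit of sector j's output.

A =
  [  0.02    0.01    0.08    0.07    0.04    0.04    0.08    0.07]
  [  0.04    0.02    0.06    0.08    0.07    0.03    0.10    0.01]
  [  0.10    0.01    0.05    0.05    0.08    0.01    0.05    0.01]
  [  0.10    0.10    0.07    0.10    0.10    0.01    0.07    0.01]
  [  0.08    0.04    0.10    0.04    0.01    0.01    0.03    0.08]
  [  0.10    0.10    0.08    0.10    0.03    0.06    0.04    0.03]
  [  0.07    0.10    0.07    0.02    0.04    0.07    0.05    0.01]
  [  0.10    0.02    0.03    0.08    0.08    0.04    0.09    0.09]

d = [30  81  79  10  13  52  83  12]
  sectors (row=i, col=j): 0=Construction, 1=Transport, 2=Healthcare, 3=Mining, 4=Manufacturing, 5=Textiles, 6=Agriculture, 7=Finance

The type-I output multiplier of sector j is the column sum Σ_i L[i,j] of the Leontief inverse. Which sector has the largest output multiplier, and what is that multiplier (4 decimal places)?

Form M = I − A:
  [  0.98   -0.01   -0.08   -0.07   -0.04   -0.04   -0.08   -0.07]
  [ -0.04    0.98   -0.06   -0.08   -0.07   -0.03   -0.10   -0.01]
  [ -0.10   -0.01    0.95   -0.05   -0.08   -0.01   -0.05   -0.01]
  [ -0.10   -0.10   -0.07    0.90   -0.10   -0.01   -0.07   -0.01]
  [ -0.08   -0.04   -0.10   -0.04    0.99   -0.01   -0.03   -0.08]
  [ -0.10   -0.10   -0.08   -0.10   -0.03    0.94   -0.04   -0.03]
  [ -0.07   -0.10   -0.07   -0.02   -0.04   -0.07    0.95   -0.01]
  [ -0.10   -0.02   -0.03   -0.08   -0.08   -0.04   -0.09    0.91]
Leontief inverse L = M⁻¹:
  [  1.0801    0.0493    0.1295    0.1180    0.0844    0.0646    0.1263    0.0973]
  [  0.0959    1.0607    0.1122    0.1252    0.1108    0.0538    0.1439    0.0347]
  [  0.1449    0.0392    1.0960    0.0892    0.1136    0.0294    0.0889    0.0365]
  [  0.1700    0.1469    0.1404    1.1635    0.1564    0.0394    0.1338    0.0455]
  [  0.1320    0.0679    0.1444    0.0860    1.0534    0.0318    0.0770    0.1079]
  [  0.1705    0.1472    0.1468    0.1675    0.0885    1.0905    0.1046    0.0631]
  [  0.1239    0.1357    0.1230    0.0704    0.0818    0.0959    1.0990    0.0356]
  [  0.1719    0.0688    0.0965    0.1428    0.1338    0.0729    0.1518    1.1313]
Total output x = L · d:
  x_0 = 1.0801·30 + 0.0493·81 + 0.1295·79 + 0.1180·10 + 0.0844·13 + 0.0646·52 + 0.1263·83 + 0.0973·12 = 63.9056
  x_1 = 0.0959·30 + 1.0607·81 + 0.1122·79 + 0.1252·10 + 0.1108·13 + 0.0538·52 + 0.1439·83 + 0.0347·12 = 115.5110
  x_2 = 0.1449·30 + 0.0392·81 + 1.0960·79 + 0.0892·10 + 0.1136·13 + 0.0294·52 + 0.0889·83 + 0.0365·12 = 105.8226
  x_3 = 0.1700·30 + 0.1469·81 + 0.1404·79 + 1.1635·10 + 0.1564·13 + 0.0394·52 + 0.1338·83 + 0.0455·12 = 55.4596
  x_4 = 0.1320·30 + 0.0679·81 + 0.1444·79 + 0.0860·10 + 1.0534·13 + 0.0318·52 + 0.0770·83 + 0.1079·12 = 44.7606
  x_5 = 0.1705·30 + 0.1472·81 + 0.1468·79 + 0.1675·10 + 0.0885·13 + 1.0905·52 + 0.1046·83 + 0.0631·12 = 97.6102
  x_6 = 0.1239·30 + 0.1357·81 + 0.1230·79 + 0.0704·10 + 0.0818·13 + 0.0959·52 + 1.0990·83 + 0.0356·12 = 122.8203
  x_7 = 0.1719·30 + 0.0688·81 + 0.0965·79 + 0.1428·10 + 0.1338·13 + 0.0729·52 + 0.1518·83 + 1.1313·12 = 51.4850
Output multipliers (column sums of L):
  Construction: 2.0892
  Transport: 1.7157
  Healthcare: 1.9888
  Mining: 1.9626
  Manufacturing: 1.8228
  Textiles: 1.4783
  Agriculture: 1.9253
  Finance: 1.5520

Construction (2.0892)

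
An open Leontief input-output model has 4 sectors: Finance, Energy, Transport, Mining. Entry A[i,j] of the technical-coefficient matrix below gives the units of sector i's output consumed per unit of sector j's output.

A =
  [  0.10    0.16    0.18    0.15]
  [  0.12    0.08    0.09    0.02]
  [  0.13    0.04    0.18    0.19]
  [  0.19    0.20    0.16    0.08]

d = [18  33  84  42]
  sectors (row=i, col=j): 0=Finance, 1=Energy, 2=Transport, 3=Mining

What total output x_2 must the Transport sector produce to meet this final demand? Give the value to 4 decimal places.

Form M = I − A:
  [  0.90   -0.16   -0.18   -0.15]
  [ -0.12    0.92   -0.09   -0.02]
  [ -0.13   -0.04    0.82   -0.19]
  [ -0.19   -0.20   -0.16    0.92]
Leontief inverse L = M⁻¹:
  [  1.2648    0.2986    0.3667    0.2884]
  [  0.2014    1.1513    0.1895    0.0970]
  [  0.2928    0.1832    1.3692    0.3345]
  [  0.3559    0.3438    0.3550    1.2258]
Total output x = L · d:
  x_0 = 1.2648·18 + 0.2986·33 + 0.3667·84 + 0.2884·42 = 75.5364
  x_1 = 0.2014·18 + 1.1513·33 + 0.1895·84 + 0.0970·42 = 61.6076
  x_2 = 0.2928·18 + 0.1832·33 + 1.3692·84 + 0.3345·42 = 140.3719
  x_3 = 0.3559·18 + 0.3438·33 + 0.3550·84 + 1.2258·42 = 99.0576

140.3719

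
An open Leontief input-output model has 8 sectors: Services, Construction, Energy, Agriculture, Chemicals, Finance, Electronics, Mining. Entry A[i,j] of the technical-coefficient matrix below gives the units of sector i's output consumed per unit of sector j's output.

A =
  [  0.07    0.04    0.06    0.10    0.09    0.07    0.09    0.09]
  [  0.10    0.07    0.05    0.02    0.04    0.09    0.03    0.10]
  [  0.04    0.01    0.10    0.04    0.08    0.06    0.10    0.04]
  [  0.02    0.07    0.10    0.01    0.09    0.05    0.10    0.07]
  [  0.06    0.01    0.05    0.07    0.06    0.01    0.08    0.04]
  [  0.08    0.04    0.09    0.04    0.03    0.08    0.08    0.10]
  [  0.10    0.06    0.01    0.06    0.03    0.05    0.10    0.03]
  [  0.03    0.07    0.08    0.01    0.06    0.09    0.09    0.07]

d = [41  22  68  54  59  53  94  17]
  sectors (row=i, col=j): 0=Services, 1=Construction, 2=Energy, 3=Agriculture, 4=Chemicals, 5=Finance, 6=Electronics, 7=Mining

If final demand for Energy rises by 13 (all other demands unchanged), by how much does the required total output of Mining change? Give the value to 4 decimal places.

1.8573

Form M = I − A:
  [  0.93   -0.04   -0.06   -0.10   -0.09   -0.07   -0.09   -0.09]
  [ -0.10    0.93   -0.05   -0.02   -0.04   -0.09   -0.03   -0.10]
  [ -0.04   -0.01    0.90   -0.04   -0.08   -0.06   -0.10   -0.04]
  [ -0.02   -0.07   -0.10    0.99   -0.09   -0.05   -0.10   -0.07]
  [ -0.06   -0.01   -0.05   -0.07    0.94   -0.01   -0.08   -0.04]
  [ -0.08   -0.04   -0.09   -0.04   -0.03    0.92   -0.08   -0.10]
  [ -0.10   -0.06   -0.01   -0.06   -0.03   -0.05    0.90   -0.03]
  [ -0.03   -0.07   -0.08   -0.01   -0.06   -0.09   -0.09    0.93]
Leontief inverse L = M⁻¹:
  [  1.1437    0.0952    0.1388    0.1536    0.1615    0.1423    0.1937    0.1669]
  [  0.1642    1.1166    0.1180    0.0659    0.0991    0.1570    0.1139    0.1708]
  [  0.0976    0.0480    1.1586    0.0835    0.1334    0.1127    0.1807    0.0944]
  [  0.0844    0.1127    0.1617    1.0546    0.1453    0.1096    0.1831    0.1306]
  [  0.1054    0.0435    0.0970    0.1055    1.1059    0.0526    0.1460    0.0849]
  [  0.1475    0.0892    0.1618    0.0885    0.0933    1.1494    0.1731    0.1707]
  [  0.1596    0.1033    0.0639    0.1029    0.0816    0.1055    1.1747    0.0898]
  [  0.0951    0.1139    0.1429    0.0538    0.1140    0.1521    0.1722    1.1337]
Total output x = L · d:
  x_0 = 1.1437·41 + 0.0952·22 + 0.1388·68 + 0.1536·54 + 0.1615·59 + 0.1423·53 + 0.1937·94 + 0.1669·17 = 104.8374
  x_1 = 0.1642·41 + 1.1166·22 + 0.1180·68 + 0.0659·54 + 0.0991·59 + 0.1570·53 + 0.1139·94 + 0.1708·17 = 70.6565
  x_2 = 0.0976·41 + 0.0480·22 + 1.1586·68 + 0.0835·54 + 0.1334·59 + 0.1127·53 + 0.1807·94 + 0.0944·17 = 120.7885
  x_3 = 0.0844·41 + 0.1127·22 + 0.1617·68 + 1.0546·54 + 0.1453·59 + 0.1096·53 + 0.1831·94 + 0.1306·17 = 107.6923
  x_4 = 0.1054·41 + 0.0435·22 + 0.0970·68 + 0.1055·54 + 1.1059·59 + 0.0526·53 + 0.1460·94 + 0.0849·17 = 100.7709
  x_5 = 0.1475·41 + 0.0892·22 + 0.1618·68 + 0.0885·54 + 0.0933·59 + 1.1494·53 + 0.1731·94 + 0.1707·17 = 109.3774
  x_6 = 0.1596·41 + 0.1033·22 + 0.0639·68 + 0.1029·54 + 0.0816·59 + 0.1055·53 + 1.1747·94 + 0.0898·17 = 141.0695
  x_7 = 0.0951·41 + 0.1139·22 + 0.1429·68 + 0.0538·54 + 0.1140·59 + 0.1521·53 + 0.1722·94 + 1.1337·17 = 69.2662
Δx_7 = L[7,2] · Δd_2 = 0.1429 · 13 = 1.8573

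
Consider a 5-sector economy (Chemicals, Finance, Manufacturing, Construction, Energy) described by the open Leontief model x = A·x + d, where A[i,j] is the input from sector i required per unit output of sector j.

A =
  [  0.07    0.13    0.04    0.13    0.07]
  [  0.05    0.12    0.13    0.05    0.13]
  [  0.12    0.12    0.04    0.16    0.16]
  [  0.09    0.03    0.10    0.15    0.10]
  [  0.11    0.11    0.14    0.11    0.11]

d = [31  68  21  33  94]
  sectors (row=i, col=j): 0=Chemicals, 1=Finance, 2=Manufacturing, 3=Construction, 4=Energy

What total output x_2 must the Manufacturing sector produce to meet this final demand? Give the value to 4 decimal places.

Form M = I − A:
  [  0.93   -0.13   -0.04   -0.13   -0.07]
  [ -0.05    0.88   -0.13   -0.05   -0.13]
  [ -0.12   -0.12    0.96   -0.16   -0.16]
  [ -0.09   -0.03   -0.10    0.85   -0.10]
  [ -0.11   -0.11   -0.14   -0.11    0.89]
Leontief inverse L = M⁻¹:
  [  1.1460    0.2158    0.1262    0.2338    0.1706]
  [  0.1408    1.2248    0.2256    0.1683    0.2495]
  [  0.2267    0.2387    1.1583    0.3049    0.2952]
  [  0.1785    0.1213    0.1869    1.2730    0.2084]
  [  0.2168    0.2306    0.2488    0.2550    1.2477]
Total output x = L · d:
  x_0 = 1.1460·31 + 0.2158·68 + 0.1262·21 + 0.2338·33 + 0.1706·94 = 76.6017
  x_1 = 0.1408·31 + 1.2248·68 + 0.2256·21 + 0.1683·33 + 0.2495·94 = 121.3965
  x_2 = 0.2267·31 + 0.2387·68 + 1.1583·21 + 0.3049·33 + 0.2952·94 = 85.3961
  x_3 = 0.1785·31 + 0.1213·68 + 0.1869·21 + 1.2730·33 + 0.2084·94 = 79.3036
  x_4 = 0.2168·31 + 0.2306·68 + 0.2488·21 + 0.2550·33 + 1.2477·94 = 153.3243

85.3961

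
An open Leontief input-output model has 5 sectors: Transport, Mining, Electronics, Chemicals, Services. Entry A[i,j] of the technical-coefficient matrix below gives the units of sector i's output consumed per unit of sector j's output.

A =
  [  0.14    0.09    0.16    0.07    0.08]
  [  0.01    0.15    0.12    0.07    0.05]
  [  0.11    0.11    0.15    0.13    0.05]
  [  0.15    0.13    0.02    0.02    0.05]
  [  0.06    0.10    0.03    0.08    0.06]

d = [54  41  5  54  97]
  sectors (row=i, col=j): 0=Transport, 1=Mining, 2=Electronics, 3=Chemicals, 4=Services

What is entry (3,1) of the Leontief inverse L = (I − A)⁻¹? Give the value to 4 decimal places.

L[3,1] = 0.2090

Form M = I − A:
  [  0.86   -0.09   -0.16   -0.07   -0.08]
  [ -0.01    0.85   -0.12   -0.07   -0.05]
  [ -0.11   -0.11    0.85   -0.13   -0.05]
  [ -0.15   -0.13   -0.02    0.98   -0.05]
  [ -0.06   -0.10   -0.03   -0.08    0.94]
Leontief inverse L = M⁻¹:
  [  1.2355    0.2050    0.2699    0.1500    0.1384]
  [  0.0674    1.2384    0.1936    0.1262    0.0886]
  [  0.2069    0.2287    1.2564    0.2066    0.1076]
  [  0.2079    0.2090    0.0970    1.0705    0.0909]
  [  0.1103    0.1699    0.0862    0.1207    1.0933]
Total output x = L · d:
  x_0 = 1.2355·54 + 0.2050·41 + 0.2699·5 + 0.1500·54 + 0.1384·97 = 97.9947
  x_1 = 0.0674·54 + 1.2384·41 + 0.1936·5 + 0.1262·54 + 0.0886·97 = 70.7882
  x_2 = 0.2069·54 + 0.2287·41 + 1.2564·5 + 0.2066·54 + 0.1076·97 = 48.4230
  x_3 = 0.2079·54 + 0.2090·41 + 0.0970·5 + 1.0705·54 + 0.0909·97 = 86.9041
  x_4 = 0.1103·54 + 0.1699·41 + 0.0862·5 + 0.1207·54 + 1.0933·97 = 125.9186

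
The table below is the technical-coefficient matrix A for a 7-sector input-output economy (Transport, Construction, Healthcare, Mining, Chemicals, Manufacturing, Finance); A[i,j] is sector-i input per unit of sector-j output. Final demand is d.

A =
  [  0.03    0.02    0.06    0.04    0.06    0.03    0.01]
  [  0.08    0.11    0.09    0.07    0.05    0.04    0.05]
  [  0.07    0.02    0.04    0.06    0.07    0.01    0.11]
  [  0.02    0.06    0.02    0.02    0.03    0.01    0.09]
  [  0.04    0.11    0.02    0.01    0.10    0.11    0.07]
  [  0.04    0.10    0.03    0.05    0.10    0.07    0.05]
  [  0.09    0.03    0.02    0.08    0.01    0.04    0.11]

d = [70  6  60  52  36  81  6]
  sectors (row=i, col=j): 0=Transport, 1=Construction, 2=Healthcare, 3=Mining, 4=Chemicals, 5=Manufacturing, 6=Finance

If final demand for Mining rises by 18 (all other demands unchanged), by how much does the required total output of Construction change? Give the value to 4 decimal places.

1.9574

Form M = I − A:
  [  0.97   -0.02   -0.06   -0.04   -0.06   -0.03   -0.01]
  [ -0.08    0.89   -0.09   -0.07   -0.05   -0.04   -0.05]
  [ -0.07   -0.02    0.96   -0.06   -0.07   -0.01   -0.11]
  [ -0.02   -0.06   -0.02    0.98   -0.03   -0.01   -0.09]
  [ -0.04   -0.11   -0.02   -0.01    0.90   -0.11   -0.07]
  [ -0.04   -0.10   -0.03   -0.05   -0.10    0.93   -0.05]
  [ -0.09   -0.03   -0.02   -0.08   -0.01   -0.04    0.89]
Leontief inverse L = M⁻¹:
  [  1.0506    0.0467    0.0754    0.0574    0.0863    0.0492    0.0391]
  [  0.1235    1.1599    0.1251    0.1087    0.0952    0.0721    0.1046]
  [  0.1029    0.0540    1.0615    0.0885    0.1011    0.0366    0.1543]
  [  0.0456    0.0855    0.0370    1.0424    0.0499    0.0278    0.1208]
  [  0.0838    0.1697    0.0534    0.0482    1.1502    0.1523    0.1210]
  [  0.0798    0.1546    0.0609    0.0841    0.1456    1.1075    0.0993]
  [  0.1213    0.0616    0.0424    0.1095    0.0382    0.0622    1.1512]
Total output x = L · d:
  x_0 = 1.0506·70 + 0.0467·6 + 0.0754·60 + 0.0574·52 + 0.0863·36 + 0.0492·81 + 0.0391·6 = 88.6613
  x_1 = 0.1235·70 + 1.1599·6 + 0.1251·60 + 0.1087·52 + 0.0952·36 + 0.0721·81 + 0.1046·6 = 38.6695
  x_2 = 0.1029·70 + 0.0540·6 + 1.0615·60 + 0.0885·52 + 0.1011·36 + 0.0366·81 + 0.1543·6 = 83.3497
  x_3 = 0.0456·70 + 0.0855·6 + 0.0370·60 + 1.0424·52 + 0.0499·36 + 0.0278·81 + 0.1208·6 = 64.9091
  x_4 = 0.0838·70 + 0.1697·6 + 0.0534·60 + 0.0482·52 + 1.1502·36 + 0.1523·81 + 0.1210·6 = 67.0620
  x_5 = 0.0798·70 + 0.1546·6 + 0.0609·60 + 0.0841·52 + 0.1456·36 + 1.1075·81 + 0.0993·6 = 110.0931
  x_6 = 0.1213·70 + 0.0616·6 + 0.0424·60 + 0.1095·52 + 0.0382·36 + 0.0622·81 + 1.1512·6 = 30.4199
Δx_1 = L[1,3] · Δd_3 = 0.1087 · 18 = 1.9574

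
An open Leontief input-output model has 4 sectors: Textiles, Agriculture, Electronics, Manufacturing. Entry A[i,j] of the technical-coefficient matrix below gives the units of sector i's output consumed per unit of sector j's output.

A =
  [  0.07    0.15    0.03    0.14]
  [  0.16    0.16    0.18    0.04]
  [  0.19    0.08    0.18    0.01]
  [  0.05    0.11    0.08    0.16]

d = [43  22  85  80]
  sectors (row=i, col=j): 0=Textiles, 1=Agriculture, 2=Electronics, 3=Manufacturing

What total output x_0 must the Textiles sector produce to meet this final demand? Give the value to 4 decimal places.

Form M = I − A:
  [  0.93   -0.15   -0.03   -0.14]
  [ -0.16    0.84   -0.18   -0.04]
  [ -0.19   -0.08    0.82   -0.01]
  [ -0.05   -0.11   -0.08    0.84]
Leontief inverse L = M⁻¹:
  [  1.1518    0.2435    0.1156    0.2049]
  [  0.2894    1.2859    0.3039    0.1131]
  [  0.2968    0.1843    1.2780    0.0735]
  [  0.1347    0.2004    0.1684    1.2245]
Total output x = L · d:
  x_0 = 1.1518·43 + 0.2435·22 + 0.1156·85 + 0.2049·80 = 81.1051
  x_1 = 0.2894·43 + 1.2859·22 + 0.3039·85 + 0.1131·80 = 75.6115
  x_2 = 0.2968·43 + 0.1843·22 + 1.2780·85 + 0.0735·80 = 131.3215
  x_3 = 0.1347·43 + 0.2004·22 + 0.1684·85 + 1.2245·80 = 122.4741

81.1051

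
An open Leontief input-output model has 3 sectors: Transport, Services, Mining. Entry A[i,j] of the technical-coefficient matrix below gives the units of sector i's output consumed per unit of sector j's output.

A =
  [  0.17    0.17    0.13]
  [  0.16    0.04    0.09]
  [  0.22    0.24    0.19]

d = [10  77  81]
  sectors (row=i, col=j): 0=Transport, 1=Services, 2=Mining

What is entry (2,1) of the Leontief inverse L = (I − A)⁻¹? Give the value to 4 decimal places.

Form M = I − A:
  [  0.83   -0.17   -0.13]
  [ -0.16    0.96   -0.09]
  [ -0.22   -0.24    0.81]
Leontief inverse L = M⁻¹:
  [  1.3272    0.2965    0.2459]
  [  0.2623    1.1300    0.1677]
  [  0.4382    0.4154    1.3510]
Total output x = L · d:
  x_0 = 1.3272·10 + 0.2965·77 + 0.2459·81 = 56.0244
  x_1 = 0.2623·10 + 1.1300·77 + 0.1677·81 = 103.2143
  x_2 = 0.4382·10 + 0.4154·77 + 1.3510·81 = 145.7985

L[2,1] = 0.4154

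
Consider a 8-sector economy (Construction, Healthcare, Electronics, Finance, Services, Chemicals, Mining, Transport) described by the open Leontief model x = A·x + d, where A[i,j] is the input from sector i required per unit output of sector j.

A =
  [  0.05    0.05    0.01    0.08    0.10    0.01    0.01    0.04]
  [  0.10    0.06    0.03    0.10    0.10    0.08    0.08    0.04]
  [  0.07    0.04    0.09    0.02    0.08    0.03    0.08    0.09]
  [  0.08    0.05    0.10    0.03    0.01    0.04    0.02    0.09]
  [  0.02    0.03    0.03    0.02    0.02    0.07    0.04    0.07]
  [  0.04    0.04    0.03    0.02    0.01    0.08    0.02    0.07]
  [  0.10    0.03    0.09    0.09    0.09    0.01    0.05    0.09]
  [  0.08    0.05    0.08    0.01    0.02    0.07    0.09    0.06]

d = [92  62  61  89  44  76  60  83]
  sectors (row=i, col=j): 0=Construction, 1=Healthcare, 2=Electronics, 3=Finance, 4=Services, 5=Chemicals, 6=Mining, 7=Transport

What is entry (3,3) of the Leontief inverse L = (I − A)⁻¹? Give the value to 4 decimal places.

L[3,3] = 1.0630

Form M = I − A:
  [  0.95   -0.05   -0.01   -0.08   -0.10   -0.01   -0.01   -0.04]
  [ -0.10    0.94   -0.03   -0.10   -0.10   -0.08   -0.08   -0.04]
  [ -0.07   -0.04    0.91   -0.02   -0.08   -0.03   -0.08   -0.09]
  [ -0.08   -0.05   -0.10    0.97   -0.01   -0.04   -0.02   -0.09]
  [ -0.02   -0.03   -0.03   -0.02    0.98   -0.07   -0.04   -0.07]
  [ -0.04   -0.04   -0.03   -0.02   -0.01    0.92   -0.02   -0.07]
  [ -0.10   -0.03   -0.09   -0.09   -0.09   -0.01    0.95   -0.09]
  [ -0.08   -0.05   -0.08   -0.01   -0.02   -0.07   -0.09    0.94]
Leontief inverse L = M⁻¹:
  [  1.0879    0.0766    0.0425    0.1063    0.1289    0.0408    0.0376    0.0800]
  [  0.1659    1.1043    0.0857    0.1478    0.1531    0.1284    0.1246    0.1093]
  [  0.1291    0.0779    1.1419    0.0597    0.1304    0.0708    0.1266    0.1510]
  [  0.1313    0.0839    0.1435    1.0630    0.0537    0.0750    0.0600    0.1400]
  [  0.0558    0.0531    0.0607    0.0422    1.0462    0.0974    0.0672    0.1061]
  [  0.0761    0.0644    0.0594    0.0432    0.0374    1.1086    0.0471    0.1057]
  [  0.1634    0.0721    0.1473    0.1314    0.1419    0.0532    1.0975    0.1563]
  [  0.1363    0.0856    0.1267    0.0500    0.0694    0.1068    0.1313    1.1159]
Total output x = L · d:
  x_0 = 1.0879·92 + 0.0766·62 + 0.0425·61 + 0.1063·89 + 0.1289·44 + 0.0408·76 + 0.0376·60 + 0.0800·83 = 134.5660
  x_1 = 0.1659·92 + 1.1043·62 + 0.0857·61 + 0.1478·89 + 0.1531·44 + 0.1284·76 + 0.1246·60 + 0.1093·83 = 135.1507
  x_2 = 0.1291·92 + 0.0779·62 + 1.1419·61 + 0.0597·89 + 0.1304·44 + 0.0708·76 + 0.1266·60 + 0.1510·83 = 122.9147
  x_3 = 0.1313·92 + 0.0839·62 + 0.1435·61 + 1.0630·89 + 0.0537·44 + 0.0750·76 + 0.0600·60 + 0.1400·83 = 143.9306
  x_4 = 0.0558·92 + 0.0531·62 + 0.0607·61 + 0.0422·89 + 1.0462·44 + 0.0974·76 + 0.0672·60 + 0.1061·83 = 82.1627
  x_5 = 0.0761·92 + 0.0644·62 + 0.0594·61 + 0.0432·89 + 0.0374·44 + 1.1086·76 + 0.0471·60 + 0.1057·83 = 115.9575
  x_6 = 0.1634·92 + 0.0721·62 + 0.1473·61 + 0.1314·89 + 0.1419·44 + 0.0532·76 + 1.0975·60 + 0.1563·83 = 129.2988
  x_7 = 0.1363·92 + 0.0856·62 + 0.1267·61 + 0.0500·89 + 0.0694·44 + 0.1068·76 + 0.1313·60 + 1.1159·83 = 141.6941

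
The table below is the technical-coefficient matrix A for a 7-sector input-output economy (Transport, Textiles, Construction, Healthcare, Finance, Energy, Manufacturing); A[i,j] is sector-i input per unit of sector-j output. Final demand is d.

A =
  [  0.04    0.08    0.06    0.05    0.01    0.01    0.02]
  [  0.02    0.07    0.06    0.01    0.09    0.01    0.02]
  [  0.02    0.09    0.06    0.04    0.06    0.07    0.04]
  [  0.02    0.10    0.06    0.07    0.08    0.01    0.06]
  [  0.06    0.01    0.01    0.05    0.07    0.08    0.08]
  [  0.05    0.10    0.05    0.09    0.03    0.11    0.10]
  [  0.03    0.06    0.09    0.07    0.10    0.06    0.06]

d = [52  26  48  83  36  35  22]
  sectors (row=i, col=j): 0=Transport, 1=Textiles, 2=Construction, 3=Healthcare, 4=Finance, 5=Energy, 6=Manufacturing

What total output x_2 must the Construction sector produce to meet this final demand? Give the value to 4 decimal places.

72.9355

Form M = I − A:
  [  0.96   -0.08   -0.06   -0.05   -0.01   -0.01   -0.02]
  [ -0.02    0.93   -0.06   -0.01   -0.09   -0.01   -0.02]
  [ -0.02   -0.09    0.94   -0.04   -0.06   -0.07   -0.04]
  [ -0.02   -0.10   -0.06    0.93   -0.08   -0.01   -0.06]
  [ -0.06   -0.01   -0.01   -0.05    0.93   -0.08   -0.08]
  [ -0.05   -0.10   -0.05   -0.09   -0.03    0.89   -0.10]
  [ -0.03   -0.06   -0.09   -0.07   -0.10   -0.06    0.94]
Leontief inverse L = M⁻¹:
  [  1.0522    0.1119    0.0842    0.0690    0.0385    0.0266    0.0389]
  [  0.0358    1.0971    0.0814    0.0301    0.1201    0.0332    0.0432]
  [  0.0411    0.1340    1.0933    0.0717    0.1014    0.1029    0.0744]
  [  0.0407    0.1426    0.0943    1.1007    0.1263    0.0395    0.0931]
  [  0.0825    0.0521    0.0431    0.0861    1.1076    0.1133    0.1165]
  [  0.0787    0.1660    0.1010    0.1380    0.0885    1.1538    0.1486]
  [  0.0566    0.1132    0.1306    0.1109    0.1515    0.1015    1.1038]
Total output x = L · d:
  x_0 = 1.0522·52 + 0.1119·26 + 0.0842·48 + 0.0690·83 + 0.0385·36 + 0.0266·35 + 0.0389·22 = 70.5625
  x_1 = 0.0358·52 + 1.0971·26 + 0.0814·48 + 0.0301·83 + 0.1201·36 + 0.0332·35 + 0.0432·22 = 43.2327
  x_2 = 0.0411·52 + 0.1340·26 + 1.0933·48 + 0.0717·83 + 0.1014·36 + 0.1029·35 + 0.0744·22 = 72.9355
  x_3 = 0.0407·52 + 0.1426·26 + 0.0943·48 + 1.1007·83 + 0.1263·36 + 0.0395·35 + 0.0931·22 = 109.6841
  x_4 = 0.0825·52 + 0.0521·26 + 0.0431·48 + 0.0861·83 + 1.1076·36 + 0.1133·35 + 0.1165·22 = 61.2635
  x_5 = 0.0787·52 + 0.1660·26 + 0.1010·48 + 0.1380·83 + 0.0885·36 + 1.1538·35 + 0.1486·22 = 71.5424
  x_6 = 0.0566·52 + 0.1132·26 + 0.1306·48 + 0.1109·83 + 0.1515·36 + 0.1015·35 + 1.1038·22 = 54.6509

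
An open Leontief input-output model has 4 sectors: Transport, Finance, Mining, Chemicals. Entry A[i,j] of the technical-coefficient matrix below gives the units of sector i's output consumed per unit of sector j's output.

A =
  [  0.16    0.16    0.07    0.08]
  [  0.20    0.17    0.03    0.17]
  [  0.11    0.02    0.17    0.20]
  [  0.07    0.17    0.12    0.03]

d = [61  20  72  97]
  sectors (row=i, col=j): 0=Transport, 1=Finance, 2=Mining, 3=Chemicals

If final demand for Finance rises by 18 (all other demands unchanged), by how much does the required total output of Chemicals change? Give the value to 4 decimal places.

Form M = I − A:
  [  0.84   -0.16   -0.07   -0.08]
  [ -0.20    0.83   -0.03   -0.17]
  [ -0.11   -0.02    0.83   -0.20]
  [ -0.07   -0.17   -0.12    0.97]
Leontief inverse L = M⁻¹:
  [  1.2949    0.2917    0.1470    0.1882]
  [  0.3578    1.3358    0.1202    0.2884]
  [  0.2246    0.1364    1.2728    0.3048]
  [  0.1839    0.2720    0.1891    1.1328]
Total output x = L · d:
  x_0 = 1.2949·61 + 0.2917·20 + 0.1470·72 + 0.1882·97 = 113.6586
  x_1 = 0.3578·61 + 1.3358·20 + 0.1202·72 + 0.2884·97 = 85.1652
  x_2 = 0.2246·61 + 0.1364·20 + 1.2728·72 + 0.3048·97 = 137.6346
  x_3 = 0.1839·61 + 0.2720·20 + 0.1891·72 + 1.1328·97 = 140.1550
Δx_3 = L[3,1] · Δd_1 = 0.2720 · 18 = 4.8965

4.8965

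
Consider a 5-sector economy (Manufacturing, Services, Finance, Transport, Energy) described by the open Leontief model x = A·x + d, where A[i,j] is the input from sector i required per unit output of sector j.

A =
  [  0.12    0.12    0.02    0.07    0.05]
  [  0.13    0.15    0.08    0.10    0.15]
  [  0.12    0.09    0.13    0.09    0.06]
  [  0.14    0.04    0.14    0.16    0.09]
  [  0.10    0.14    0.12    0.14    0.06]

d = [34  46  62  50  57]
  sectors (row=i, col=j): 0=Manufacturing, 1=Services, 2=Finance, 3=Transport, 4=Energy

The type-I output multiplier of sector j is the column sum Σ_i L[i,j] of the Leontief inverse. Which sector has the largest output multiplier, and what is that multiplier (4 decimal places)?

Manufacturing (2.2756)

Form M = I − A:
  [  0.88   -0.12   -0.02   -0.07   -0.05]
  [ -0.13    0.85   -0.08   -0.10   -0.15]
  [ -0.12   -0.09    0.87   -0.09   -0.06]
  [ -0.14   -0.04   -0.14    0.84   -0.09]
  [ -0.10   -0.14   -0.12   -0.14    0.94]
Leontief inverse L = M⁻¹:
  [  1.2174    0.2081    0.0885    0.1554    0.1185]
  [  0.2858    1.2917    0.1997    0.2419    0.2572]
  [  0.2437    0.1967    1.2246    0.1985    0.1415]
  [  0.2834    0.1572    0.2533    1.2899    0.1798]
  [  0.2454    0.2630    0.2332    0.2700    1.1596]
Total output x = L · d:
  x_0 = 1.2174·34 + 0.2081·46 + 0.0885·62 + 0.1554·50 + 0.1185·57 = 70.9720
  x_1 = 0.2858·34 + 1.2917·46 + 0.1997·62 + 0.2419·50 + 0.2572·57 = 108.2748
  x_2 = 0.2437·34 + 0.1967·46 + 1.2246·62 + 0.1985·50 + 0.1415·57 = 111.2530
  x_3 = 0.2834·34 + 0.1572·46 + 0.2533·62 + 1.2899·50 + 0.1798·57 = 107.3185
  x_4 = 0.2454·34 + 0.2630·46 + 0.2332·62 + 0.2700·50 + 1.1596·57 = 114.5006
Output multipliers (column sums of L):
  Manufacturing: 2.2756
  Services: 2.1167
  Finance: 1.9994
  Transport: 2.1558
  Energy: 1.8567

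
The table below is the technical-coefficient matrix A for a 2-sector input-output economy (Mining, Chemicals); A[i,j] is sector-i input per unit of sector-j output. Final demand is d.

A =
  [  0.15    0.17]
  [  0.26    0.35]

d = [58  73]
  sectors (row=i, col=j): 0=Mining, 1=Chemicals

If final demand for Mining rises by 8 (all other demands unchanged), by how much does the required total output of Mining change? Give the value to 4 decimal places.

10.2302

Form M = I − A:
  [  0.85   -0.17]
  [ -0.26    0.65]
Leontief inverse L = M⁻¹:
  [  1.2788    0.3344]
  [  0.5115    1.6722]
Total output x = L · d:
  x_0 = 1.2788·58 + 0.3344·73 = 98.5835
  x_1 = 0.5115·58 + 1.6722·73 = 151.7411
Δx_0 = L[0,0] · Δd_0 = 1.2788 · 8 = 10.2302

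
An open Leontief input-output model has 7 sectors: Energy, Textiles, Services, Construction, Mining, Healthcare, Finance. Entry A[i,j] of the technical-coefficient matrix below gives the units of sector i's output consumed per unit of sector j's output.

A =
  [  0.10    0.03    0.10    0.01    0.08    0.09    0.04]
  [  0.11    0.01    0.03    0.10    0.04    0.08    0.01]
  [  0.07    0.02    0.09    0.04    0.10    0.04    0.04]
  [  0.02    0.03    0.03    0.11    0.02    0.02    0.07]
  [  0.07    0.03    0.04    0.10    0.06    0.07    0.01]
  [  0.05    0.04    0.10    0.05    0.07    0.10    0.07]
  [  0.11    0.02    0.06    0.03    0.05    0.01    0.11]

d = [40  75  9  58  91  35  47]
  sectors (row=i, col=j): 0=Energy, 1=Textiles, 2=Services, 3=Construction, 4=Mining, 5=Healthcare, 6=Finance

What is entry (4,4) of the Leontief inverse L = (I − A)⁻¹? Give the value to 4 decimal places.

L[4,4] = 1.0972

Form M = I − A:
  [  0.90   -0.03   -0.10   -0.01   -0.08   -0.09   -0.04]
  [ -0.11    0.99   -0.03   -0.10   -0.04   -0.08   -0.01]
  [ -0.07   -0.02    0.91   -0.04   -0.10   -0.04   -0.04]
  [ -0.02   -0.03   -0.03    0.89   -0.02   -0.02   -0.07]
  [ -0.07   -0.03   -0.04   -0.10    0.94   -0.07   -0.01]
  [ -0.05   -0.04   -0.10   -0.05   -0.07    0.90   -0.07]
  [ -0.11   -0.02   -0.06   -0.03   -0.05   -0.01    0.89]
Leontief inverse L = M⁻¹:
  [  1.1581    0.0510    0.1568    0.0511    0.1330    0.1396    0.0762]
  [  0.1526    1.0285    0.0747    0.1377    0.0788    0.1197    0.0429]
  [  0.1190    0.0380    1.1356    0.0797    0.1439    0.0795    0.0710]
  [  0.0530    0.0424    0.0580    1.1423    0.0452    0.0417    0.0991]
  [  0.1117    0.0477    0.0813    0.1410    1.0972    0.1080    0.0411]
  [  0.1087    0.0617    0.1560    0.0971    0.1219    1.1473    0.1118]
  [  0.1639    0.0368    0.1059    0.0623    0.0924    0.0457    1.1457]
Total output x = L · d:
  x_0 = 1.1581·40 + 0.0510·75 + 0.1568·9 + 0.0511·58 + 0.1330·91 + 0.1396·35 + 0.0762·47 = 75.0947
  x_1 = 0.1526·40 + 1.0285·75 + 0.0747·9 + 0.1377·58 + 0.0788·91 + 0.1197·35 + 0.0429·47 = 105.2731
  x_2 = 0.1190·40 + 0.0380·75 + 1.1356·9 + 0.0797·58 + 0.1439·91 + 0.0795·35 + 0.0710·47 = 41.6661
  x_3 = 0.0530·40 + 0.0424·75 + 0.0580·9 + 1.1423·58 + 0.0452·91 + 0.0417·35 + 0.0991·47 = 82.3060
  x_4 = 0.1117·40 + 0.0477·75 + 0.0813·9 + 0.1410·58 + 1.0972·91 + 0.1080·35 + 0.0411·47 = 122.5166
  x_5 = 0.1087·40 + 0.0617·75 + 0.1560·9 + 0.0971·58 + 0.1219·91 + 1.1473·35 + 0.1118·47 = 72.5170
  x_6 = 0.1639·40 + 0.0368·75 + 0.1059·9 + 0.0623·58 + 0.0924·91 + 0.0457·35 + 1.1457·47 = 77.7371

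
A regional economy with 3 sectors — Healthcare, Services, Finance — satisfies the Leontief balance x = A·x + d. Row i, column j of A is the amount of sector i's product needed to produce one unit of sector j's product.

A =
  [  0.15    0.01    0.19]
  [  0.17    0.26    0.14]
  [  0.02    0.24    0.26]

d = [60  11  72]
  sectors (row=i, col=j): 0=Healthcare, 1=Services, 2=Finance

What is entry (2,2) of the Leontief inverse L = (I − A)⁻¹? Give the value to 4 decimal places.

Form M = I − A:
  [  0.85   -0.01   -0.19]
  [ -0.17    0.74   -0.14]
  [ -0.02   -0.24    0.74]
Leontief inverse L = M⁻¹:
  [  1.2093    0.1247    0.3341]
  [  0.3026    1.4709    0.3560]
  [  0.1308    0.4804    1.4758]
Total output x = L · d:
  x_0 = 1.2093·60 + 0.1247·11 + 0.3341·72 = 97.9814
  x_1 = 0.3026·60 + 1.4709·11 + 0.3560·72 = 59.9619
  x_2 = 0.1308·60 + 0.4804·11 + 1.4758·72 = 119.3925

L[2,2] = 1.4758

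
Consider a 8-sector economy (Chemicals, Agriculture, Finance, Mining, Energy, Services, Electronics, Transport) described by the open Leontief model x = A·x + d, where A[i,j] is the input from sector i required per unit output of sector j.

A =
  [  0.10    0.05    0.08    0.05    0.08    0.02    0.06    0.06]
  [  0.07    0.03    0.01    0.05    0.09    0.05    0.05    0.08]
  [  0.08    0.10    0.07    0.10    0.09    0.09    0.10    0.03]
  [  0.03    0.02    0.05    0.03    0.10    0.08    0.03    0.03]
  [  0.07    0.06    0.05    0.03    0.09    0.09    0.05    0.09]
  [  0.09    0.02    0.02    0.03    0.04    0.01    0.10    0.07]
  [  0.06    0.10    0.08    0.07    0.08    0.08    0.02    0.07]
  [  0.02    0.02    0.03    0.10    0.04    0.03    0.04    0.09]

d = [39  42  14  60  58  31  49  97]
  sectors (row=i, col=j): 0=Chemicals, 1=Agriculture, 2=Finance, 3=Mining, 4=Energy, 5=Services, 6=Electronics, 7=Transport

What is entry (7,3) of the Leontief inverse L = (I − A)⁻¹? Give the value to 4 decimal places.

Form M = I − A:
  [  0.90   -0.05   -0.08   -0.05   -0.08   -0.02   -0.06   -0.06]
  [ -0.07    0.97   -0.01   -0.05   -0.09   -0.05   -0.05   -0.08]
  [ -0.08   -0.10    0.93   -0.10   -0.09   -0.09   -0.10   -0.03]
  [ -0.03   -0.02   -0.05    0.97   -0.10   -0.08   -0.03   -0.03]
  [ -0.07   -0.06   -0.05   -0.03    0.91   -0.09   -0.05   -0.09]
  [ -0.09   -0.02   -0.02   -0.03   -0.04    0.99   -0.10   -0.07]
  [ -0.06   -0.10   -0.08   -0.07   -0.08   -0.08    0.98   -0.07]
  [ -0.02   -0.02   -0.03   -0.10   -0.04   -0.03   -0.04    0.91]
Leontief inverse L = M⁻¹:
  [  1.1642    0.1012    0.1308    0.1068    0.1558    0.0763    0.1138    0.1235]
  [  0.1208    1.0677    0.0494    0.0945    0.1497    0.0937    0.0925    0.1357]
  [  0.1636    0.1634    1.1320    0.1682    0.1880    0.1623    0.1697    0.1121]
  [  0.0779    0.0557    0.0843    1.0682    0.1532    0.1205    0.0722    0.0780]
  [  0.1354    0.1080    0.0974    0.0871    1.1634    0.1433    0.1069    0.1588]
  [  0.1366    0.0588    0.0597    0.0738    0.0953    1.0505    0.1366    0.1193]
  [  0.1289    0.1497    0.1288    0.1293    0.1604    0.1385    1.0811    0.1398]
  [  0.0583    0.0505    0.0624    0.1393    0.0911    0.0693    0.0748    1.1339]
Total output x = L · d:
  x_0 = 1.1642·39 + 0.1012·42 + 0.1308·14 + 0.1068·60 + 0.1558·58 + 0.0763·31 + 0.1138·49 + 0.1235·97 = 86.8584
  x_1 = 0.1208·39 + 1.0677·42 + 0.0494·14 + 0.0945·60 + 0.1497·58 + 0.0937·31 + 0.0925·49 + 0.1357·97 = 85.2038
  x_2 = 0.1636·39 + 0.1634·42 + 1.1320·14 + 0.1682·60 + 0.1880·58 + 0.1623·31 + 0.1697·49 + 0.1121·97 = 74.3053
  x_3 = 0.0779·39 + 0.0557·42 + 0.0843·14 + 1.0682·60 + 0.1532·58 + 0.1205·31 + 0.0722·49 + 0.0780·97 = 94.3786
  x_4 = 0.1354·39 + 0.1080·42 + 0.0974·14 + 0.0871·60 + 1.1634·58 + 0.1433·31 + 0.1069·49 + 0.1588·97 = 108.9686
  x_5 = 0.1366·39 + 0.0588·42 + 0.0597·14 + 0.0738·60 + 0.0953·58 + 1.0505·31 + 0.1366·49 + 0.1193·97 = 69.4222
  x_6 = 0.1289·39 + 0.1497·42 + 0.1288·14 + 0.1293·60 + 0.1604·58 + 0.1385·31 + 1.0811·49 + 0.1398·97 = 101.0041
  x_7 = 0.0583·39 + 0.0505·42 + 0.0624·14 + 0.1393·60 + 0.0911·58 + 0.0693·31 + 0.0748·49 + 1.1339·97 = 134.7141

L[7,3] = 0.1393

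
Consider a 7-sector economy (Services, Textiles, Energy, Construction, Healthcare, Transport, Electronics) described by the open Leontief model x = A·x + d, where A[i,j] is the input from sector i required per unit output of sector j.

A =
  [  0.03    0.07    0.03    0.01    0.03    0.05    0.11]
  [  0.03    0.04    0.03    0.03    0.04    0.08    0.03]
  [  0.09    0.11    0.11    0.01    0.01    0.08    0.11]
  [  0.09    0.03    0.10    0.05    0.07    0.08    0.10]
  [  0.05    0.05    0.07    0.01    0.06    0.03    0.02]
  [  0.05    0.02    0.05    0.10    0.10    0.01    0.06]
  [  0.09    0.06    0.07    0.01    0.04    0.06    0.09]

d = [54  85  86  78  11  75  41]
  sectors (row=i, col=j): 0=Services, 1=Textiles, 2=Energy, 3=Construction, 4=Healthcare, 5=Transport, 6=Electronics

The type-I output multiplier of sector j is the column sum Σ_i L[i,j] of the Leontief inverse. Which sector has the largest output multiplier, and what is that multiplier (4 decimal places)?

Form M = I − A:
  [  0.97   -0.07   -0.03   -0.01   -0.03   -0.05   -0.11]
  [ -0.03    0.96   -0.03   -0.03   -0.04   -0.08   -0.03]
  [ -0.09   -0.11    0.89   -0.01   -0.01   -0.08   -0.11]
  [ -0.09   -0.03   -0.10    0.95   -0.07   -0.08   -0.10]
  [ -0.05   -0.05   -0.07   -0.01    0.94   -0.03   -0.02]
  [ -0.05   -0.02   -0.05   -0.10   -0.10    0.99   -0.06]
  [ -0.09   -0.06   -0.07   -0.01   -0.04   -0.06    0.91]
Leontief inverse L = M⁻¹:
  [  1.0629    0.0993    0.0626    0.0255    0.0555    0.0795    0.1486]
  [  0.0572    1.0635    0.0589    0.0470    0.0648    0.1031    0.0625]
  [  0.1415    0.1608    1.1625    0.0347    0.0475    0.1290    0.1763]
  [  0.1447    0.0811    0.1574    1.0747    0.1104    0.1269    0.1681]
  [  0.0774    0.0786    0.1001    0.0222    1.0806    0.0562    0.0539]
  [  0.0923    0.0568    0.0959    0.1165    0.1311    1.0471    0.1094]
  [  0.1309    0.1004    0.1119    0.0288    0.0708    0.0975    1.1427]
Total output x = L · d:
  x_0 = 1.0629·54 + 0.0993·85 + 0.0626·86 + 0.0255·78 + 0.0555·11 + 0.0795·75 + 0.1486·41 = 85.8729
  x_1 = 0.0572·54 + 1.0635·85 + 0.0589·86 + 0.0470·78 + 0.0648·11 + 0.1031·75 + 0.0625·41 = 113.2205
  x_2 = 0.1415·54 + 0.1608·85 + 1.1625·86 + 0.0347·78 + 0.0475·11 + 0.1290·75 + 0.1763·41 = 141.4261
  x_3 = 0.1447·54 + 0.0811·85 + 0.1574·86 + 1.0747·78 + 0.1104·11 + 0.1269·75 + 0.1681·41 = 129.6888
  x_4 = 0.0774·54 + 0.0786·85 + 0.1001·86 + 0.0222·78 + 1.0806·11 + 0.0562·75 + 0.0539·41 = 39.5191
  x_5 = 0.0923·54 + 0.0568·85 + 0.0959·86 + 0.1165·78 + 0.1311·11 + 1.0471·75 + 0.1094·41 = 111.6110
  x_6 = 0.1309·54 + 0.1004·85 + 0.1119·86 + 0.0288·78 + 0.0708·11 + 0.0975·75 + 1.1427·41 = 82.4131
Output multipliers (column sums of L):
  Services: 1.7068
  Textiles: 1.6405
  Energy: 1.7493
  Construction: 1.3494
  Healthcare: 1.5608
  Transport: 1.6394
  Electronics: 1.8614

Electronics (1.8614)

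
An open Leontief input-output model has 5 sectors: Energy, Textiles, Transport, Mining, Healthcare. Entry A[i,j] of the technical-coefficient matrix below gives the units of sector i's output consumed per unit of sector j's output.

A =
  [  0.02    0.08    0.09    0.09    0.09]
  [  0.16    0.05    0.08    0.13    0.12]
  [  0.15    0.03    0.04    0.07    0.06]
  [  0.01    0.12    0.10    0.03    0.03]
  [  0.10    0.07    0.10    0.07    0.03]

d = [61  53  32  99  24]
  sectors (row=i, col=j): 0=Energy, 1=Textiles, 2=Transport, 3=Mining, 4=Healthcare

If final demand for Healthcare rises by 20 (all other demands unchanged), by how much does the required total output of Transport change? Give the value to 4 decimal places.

1.9430

Form M = I − A:
  [  0.98   -0.08   -0.09   -0.09   -0.09]
  [ -0.16    0.95   -0.08   -0.13   -0.12]
  [ -0.15   -0.03    0.96   -0.07   -0.06]
  [ -0.01   -0.12   -0.10    0.97   -0.03]
  [ -0.10   -0.07   -0.10   -0.07    0.97]
Leontief inverse L = M⁻¹:
  [  1.0758    0.1215    0.1384    0.1353    0.1276]
  [  0.2249    1.1137    0.1522    0.1937    0.1740]
  [  0.1892    0.0716    1.0872    0.1126    0.0971]
  [  0.0631    0.1498    0.1369    1.0715    0.0660]
  [  0.1512    0.1111    0.1472    0.1169    1.0714]
Total output x = L · d:
  x_0 = 1.0758·61 + 0.1215·53 + 0.1384·32 + 0.1353·99 + 0.1276·24 = 92.9448
  x_1 = 0.2249·61 + 1.1137·53 + 0.1522·32 + 0.1937·99 + 0.1740·24 = 100.9587
  x_2 = 0.1892·61 + 0.0716·53 + 1.0872·32 + 0.1126·99 + 0.0971·24 = 63.6095
  x_3 = 0.0631·61 + 0.1498·53 + 0.1369·32 + 1.0715·99 + 0.0660·24 = 123.8336
  x_4 = 0.1512·61 + 0.1111·53 + 0.1472·32 + 0.1169·99 + 1.0714·24 = 57.1040
Δx_2 = L[2,4] · Δd_4 = 0.0971 · 20 = 1.9430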